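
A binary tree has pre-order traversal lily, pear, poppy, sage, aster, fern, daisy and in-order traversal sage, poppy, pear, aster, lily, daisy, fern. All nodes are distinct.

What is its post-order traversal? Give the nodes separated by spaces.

The first element of pre-order is the root; it splits in-order into left and right subtrees.
Root lily: left subtree has 4 nodes {sage, poppy, pear, aster}, right has 2 {daisy, fern}.
  Root pear: left subtree has 2 nodes {sage, poppy}, right has 1 {aster}.
    Root poppy: left subtree has 1 node {sage}, right has 0 { }.
  Root fern: left subtree has 1 node {daisy}, right has 0 { }.

sage poppy aster pear daisy fern lily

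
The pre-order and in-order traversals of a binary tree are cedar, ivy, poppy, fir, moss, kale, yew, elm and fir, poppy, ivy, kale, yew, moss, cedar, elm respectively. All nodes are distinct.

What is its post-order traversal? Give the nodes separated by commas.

The first element of pre-order is the root; it splits in-order into left and right subtrees.
Root cedar: left subtree has 6 nodes {fir, poppy, ivy, kale, yew, moss}, right has 1 {elm}.
  Root ivy: left subtree has 2 nodes {fir, poppy}, right has 3 {kale, yew, moss}.
    Root poppy: left subtree has 1 node {fir}, right has 0 { }.
    Root moss: left subtree has 2 nodes {kale, yew}, right has 0 { }.
      Root kale: left subtree has 0 nodes { }, right has 1 {yew}.

fir, poppy, yew, kale, moss, ivy, elm, cedar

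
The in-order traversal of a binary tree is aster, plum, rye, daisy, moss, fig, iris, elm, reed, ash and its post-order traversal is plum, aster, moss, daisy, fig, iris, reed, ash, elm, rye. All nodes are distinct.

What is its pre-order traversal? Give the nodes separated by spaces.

The last element of post-order is the root; it splits in-order into left and right subtrees.
Root rye: left subtree has 2 nodes {aster, plum}, right has 7 {daisy, moss, fig, iris, elm, reed, ash}.
  Root aster: left subtree has 0 nodes { }, right has 1 {plum}.
  Root elm: left subtree has 4 nodes {daisy, moss, fig, iris}, right has 2 {reed, ash}.
    Root iris: left subtree has 3 nodes {daisy, moss, fig}, right has 0 { }.
      Root fig: left subtree has 2 nodes {daisy, moss}, right has 0 { }.
        Root daisy: left subtree has 0 nodes { }, right has 1 {moss}.
    Root ash: left subtree has 1 node {reed}, right has 0 { }.

rye aster plum elm iris fig daisy moss ash reed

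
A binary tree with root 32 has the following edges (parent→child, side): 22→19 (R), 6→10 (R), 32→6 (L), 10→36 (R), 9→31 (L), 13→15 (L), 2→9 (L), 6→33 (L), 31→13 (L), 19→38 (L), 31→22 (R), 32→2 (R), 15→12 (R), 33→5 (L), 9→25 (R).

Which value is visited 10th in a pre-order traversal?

Pre-order visits the node, then its left subtree, then its right subtree.
Visit 32.
At 32: go left to 6.
  Visit 6.
  At 6: go left to 33.
    Visit 33.
    At 33: go left to 5.
      5 is a leaf — visit 5.
    At 33: no right child.
  At 6: go right to 10.
    Visit 10.
    At 10: no left child.
    At 10: go right to 36.
      36 is a leaf — visit 36.
At 32: go right to 2.
  Visit 2.
  At 2: go left to 9.
    Visit 9.
    At 9: go left to 31.
      Visit 31.
      At 31: go left to 13.
        Visit 13.
        At 13: go left to 15.
          Visit 15.
          At 15: no left child.
          At 15: go right to 12.
            12 is a leaf — visit 12.
        At 13: no right child.
      At 31: go right to 22.
        Visit 22.
        At 22: no left child.
        At 22: go right to 19.
          Visit 19.
          At 19: go left to 38.
            38 is a leaf — visit 38.
          At 19: no right child.
    At 9: go right to 25.
      25 is a leaf — visit 25.
  At 2: no right child.
Full pre-order sequence: 32, 6, 33, 5, 10, 36, 2, 9, 31, 13, 15, 12, 22, 19, 38, 25.

13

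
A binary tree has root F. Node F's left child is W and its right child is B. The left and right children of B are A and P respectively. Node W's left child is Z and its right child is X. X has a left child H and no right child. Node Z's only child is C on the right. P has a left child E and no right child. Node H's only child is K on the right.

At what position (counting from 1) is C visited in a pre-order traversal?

Pre-order visits the node, then its left subtree, then its right subtree.
Visit F.
At F: go left to W.
  Visit W.
  At W: go left to Z.
    Visit Z.
    At Z: no left child.
    At Z: go right to C.
      C is a leaf — visit C.
  At W: go right to X.
    Visit X.
    At X: go left to H.
      Visit H.
      At H: no left child.
      At H: go right to K.
        K is a leaf — visit K.
    At X: no right child.
At F: go right to B.
  Visit B.
  At B: go left to A.
    A is a leaf — visit A.
  At B: go right to P.
    Visit P.
    At P: go left to E.
      E is a leaf — visit E.
    At P: no right child.
Full pre-order sequence: F, W, Z, C, X, H, K, B, A, P, E.

4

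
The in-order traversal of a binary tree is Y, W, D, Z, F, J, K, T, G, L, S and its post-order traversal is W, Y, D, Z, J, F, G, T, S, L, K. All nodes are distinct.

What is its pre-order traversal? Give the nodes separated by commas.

The last element of post-order is the root; it splits in-order into left and right subtrees.
Root K: left subtree has 6 nodes {Y, W, D, Z, F, J}, right has 4 {T, G, L, S}.
  Root F: left subtree has 4 nodes {Y, W, D, Z}, right has 1 {J}.
    Root Z: left subtree has 3 nodes {Y, W, D}, right has 0 { }.
      Root D: left subtree has 2 nodes {Y, W}, right has 0 { }.
        Root Y: left subtree has 0 nodes { }, right has 1 {W}.
  Root L: left subtree has 2 nodes {T, G}, right has 1 {S}.
    Root T: left subtree has 0 nodes { }, right has 1 {G}.

K, F, Z, D, Y, W, J, L, T, G, S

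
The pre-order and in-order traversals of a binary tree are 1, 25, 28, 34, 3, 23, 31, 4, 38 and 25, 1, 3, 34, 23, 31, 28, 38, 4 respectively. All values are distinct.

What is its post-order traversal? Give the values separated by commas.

25, 3, 31, 23, 34, 38, 4, 28, 1

The first element of pre-order is the root; it splits in-order into left and right subtrees.
Root 1: left subtree has 1 node {25}, right has 7 {3, 34, 23, 31, 28, 38, 4}.
  Root 28: left subtree has 4 nodes {3, 34, 23, 31}, right has 2 {38, 4}.
    Root 34: left subtree has 1 node {3}, right has 2 {23, 31}.
      Root 23: left subtree has 0 nodes { }, right has 1 {31}.
    Root 4: left subtree has 1 node {38}, right has 0 { }.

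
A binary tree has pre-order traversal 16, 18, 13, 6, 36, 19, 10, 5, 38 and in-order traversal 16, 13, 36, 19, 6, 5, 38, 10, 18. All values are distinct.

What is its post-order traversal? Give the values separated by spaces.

19 36 38 5 10 6 13 18 16

The first element of pre-order is the root; it splits in-order into left and right subtrees.
Root 16: left subtree has 0 nodes { }, right has 8 {13, 36, 19, 6, 5, 38, 10, 18}.
  Root 18: left subtree has 7 nodes {13, 36, 19, 6, 5, 38, 10}, right has 0 { }.
    Root 13: left subtree has 0 nodes { }, right has 6 {36, 19, 6, 5, 38, 10}.
      Root 6: left subtree has 2 nodes {36, 19}, right has 3 {5, 38, 10}.
        Root 36: left subtree has 0 nodes { }, right has 1 {19}.
        Root 10: left subtree has 2 nodes {5, 38}, right has 0 { }.
          Root 5: left subtree has 0 nodes { }, right has 1 {38}.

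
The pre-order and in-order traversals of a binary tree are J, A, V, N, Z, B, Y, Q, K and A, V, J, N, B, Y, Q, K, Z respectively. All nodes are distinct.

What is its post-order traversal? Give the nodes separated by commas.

The first element of pre-order is the root; it splits in-order into left and right subtrees.
Root J: left subtree has 2 nodes {A, V}, right has 6 {N, B, Y, Q, K, Z}.
  Root A: left subtree has 0 nodes { }, right has 1 {V}.
  Root N: left subtree has 0 nodes { }, right has 5 {B, Y, Q, K, Z}.
    Root Z: left subtree has 4 nodes {B, Y, Q, K}, right has 0 { }.
      Root B: left subtree has 0 nodes { }, right has 3 {Y, Q, K}.
        Root Y: left subtree has 0 nodes { }, right has 2 {Q, K}.
          Root Q: left subtree has 0 nodes { }, right has 1 {K}.

V, A, K, Q, Y, B, Z, N, J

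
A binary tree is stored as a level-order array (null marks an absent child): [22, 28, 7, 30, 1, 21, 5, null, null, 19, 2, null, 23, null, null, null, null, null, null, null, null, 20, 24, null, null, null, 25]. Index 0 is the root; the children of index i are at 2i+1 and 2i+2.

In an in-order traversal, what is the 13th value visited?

5

In-order visits the left subtree, then the node, then the right subtree.
At 22: go left to 28.
  At 28: go left to 30.
    30 is a leaf — visit 30.
  Visit 28.
  At 28: go right to 1.
    At 1: go left to 19.
      19 is a leaf — visit 19.
    Visit 1.
    At 1: go right to 2.
      At 2: go left to 20.
        20 is a leaf — visit 20.
      Visit 2.
      At 2: go right to 24.
        24 is a leaf — visit 24.
Visit 22.
At 22: go right to 7.
  At 7: go left to 21.
    At 21: no left child.
    Visit 21.
    At 21: go right to 23.
      At 23: no left child.
      Visit 23.
      At 23: go right to 25.
        25 is a leaf — visit 25.
  Visit 7.
  At 7: go right to 5.
    5 is a leaf — visit 5.
Full in-order sequence: 30, 28, 19, 1, 20, 2, 24, 22, 21, 23, 25, 7, 5.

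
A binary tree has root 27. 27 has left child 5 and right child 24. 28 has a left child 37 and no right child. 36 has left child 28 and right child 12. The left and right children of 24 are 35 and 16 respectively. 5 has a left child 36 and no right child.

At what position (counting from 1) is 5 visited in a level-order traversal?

2

Level-order visits nodes level by level from the root, left to right within each level.
Level 0: 27
Level 1: 5, 24
Level 2: 36, 35, 16
Level 3: 28, 12
Level 4: 37
Full level-order sequence: 27, 5, 24, 36, 35, 16, 28, 12, 37.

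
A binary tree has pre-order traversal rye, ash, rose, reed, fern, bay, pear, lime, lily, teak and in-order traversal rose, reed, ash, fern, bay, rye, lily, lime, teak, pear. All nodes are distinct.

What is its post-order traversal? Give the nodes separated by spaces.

The first element of pre-order is the root; it splits in-order into left and right subtrees.
Root rye: left subtree has 5 nodes {rose, reed, ash, fern, bay}, right has 4 {lily, lime, teak, pear}.
  Root ash: left subtree has 2 nodes {rose, reed}, right has 2 {fern, bay}.
    Root rose: left subtree has 0 nodes { }, right has 1 {reed}.
    Root fern: left subtree has 0 nodes { }, right has 1 {bay}.
  Root pear: left subtree has 3 nodes {lily, lime, teak}, right has 0 { }.
    Root lime: left subtree has 1 node {lily}, right has 1 {teak}.

reed rose bay fern ash lily teak lime pear rye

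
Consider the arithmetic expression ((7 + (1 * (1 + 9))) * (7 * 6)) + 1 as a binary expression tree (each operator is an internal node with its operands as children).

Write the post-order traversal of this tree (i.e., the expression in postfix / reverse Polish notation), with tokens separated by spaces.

7 1 1 9 + * + 7 6 * * 1 +

Post-order on an expression tree gives postfix notation: for each operator, emit left operand, right operand, then the operator.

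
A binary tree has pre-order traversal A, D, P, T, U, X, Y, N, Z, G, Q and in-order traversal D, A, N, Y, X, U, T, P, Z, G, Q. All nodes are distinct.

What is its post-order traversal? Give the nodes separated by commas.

The first element of pre-order is the root; it splits in-order into left and right subtrees.
Root A: left subtree has 1 node {D}, right has 9 {N, Y, X, U, T, P, Z, G, Q}.
  Root P: left subtree has 5 nodes {N, Y, X, U, T}, right has 3 {Z, G, Q}.
    Root T: left subtree has 4 nodes {N, Y, X, U}, right has 0 { }.
      Root U: left subtree has 3 nodes {N, Y, X}, right has 0 { }.
        Root X: left subtree has 2 nodes {N, Y}, right has 0 { }.
          Root Y: left subtree has 1 node {N}, right has 0 { }.
    Root Z: left subtree has 0 nodes { }, right has 2 {G, Q}.
      Root G: left subtree has 0 nodes { }, right has 1 {Q}.

D, N, Y, X, U, T, Q, G, Z, P, A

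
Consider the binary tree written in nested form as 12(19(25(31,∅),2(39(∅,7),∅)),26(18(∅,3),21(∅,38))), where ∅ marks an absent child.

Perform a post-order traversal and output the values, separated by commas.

Post-order visits the left subtree, then the right subtree, then the node.
At 12: go left to 19.
  At 19: go left to 25.
    At 25: go left to 31.
      31 is a leaf — visit 31.
    At 25: no right child.
    Visit 25.
  At 19: go right to 2.
    At 2: go left to 39.
      At 39: no left child.
      At 39: go right to 7.
        7 is a leaf — visit 7.
      Visit 39.
    At 2: no right child.
    Visit 2.
  Visit 19.
At 12: go right to 26.
  At 26: go left to 18.
    At 18: no left child.
    At 18: go right to 3.
      3 is a leaf — visit 3.
    Visit 18.
  At 26: go right to 21.
    At 21: no left child.
    At 21: go right to 38.
      38 is a leaf — visit 38.
    Visit 21.
  Visit 26.
Visit 12.

31, 25, 7, 39, 2, 19, 3, 18, 38, 21, 26, 12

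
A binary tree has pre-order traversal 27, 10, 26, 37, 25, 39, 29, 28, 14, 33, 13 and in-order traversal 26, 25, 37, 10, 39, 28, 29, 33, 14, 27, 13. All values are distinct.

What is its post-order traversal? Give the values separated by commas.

25, 37, 26, 28, 33, 14, 29, 39, 10, 13, 27

The first element of pre-order is the root; it splits in-order into left and right subtrees.
Root 27: left subtree has 9 nodes {26, 25, 37, 10, 39, 28, 29, 33, 14}, right has 1 {13}.
  Root 10: left subtree has 3 nodes {26, 25, 37}, right has 5 {39, 28, 29, 33, 14}.
    Root 26: left subtree has 0 nodes { }, right has 2 {25, 37}.
      Root 37: left subtree has 1 node {25}, right has 0 { }.
    Root 39: left subtree has 0 nodes { }, right has 4 {28, 29, 33, 14}.
      Root 29: left subtree has 1 node {28}, right has 2 {33, 14}.
        Root 14: left subtree has 1 node {33}, right has 0 { }.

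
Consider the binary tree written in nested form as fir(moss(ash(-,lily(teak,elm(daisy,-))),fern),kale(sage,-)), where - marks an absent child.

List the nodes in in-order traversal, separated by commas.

In-order visits the left subtree, then the node, then the right subtree.
At fir: go left to moss.
  At moss: go left to ash.
    At ash: no left child.
    Visit ash.
    At ash: go right to lily.
      At lily: go left to teak.
        teak is a leaf — visit teak.
      Visit lily.
      At lily: go right to elm.
        At elm: go left to daisy.
          daisy is a leaf — visit daisy.
        Visit elm.
        At elm: no right child.
  Visit moss.
  At moss: go right to fern.
    fern is a leaf — visit fern.
Visit fir.
At fir: go right to kale.
  At kale: go left to sage.
    sage is a leaf — visit sage.
  Visit kale.
  At kale: no right child.

ash, teak, lily, daisy, elm, moss, fern, fir, sage, kale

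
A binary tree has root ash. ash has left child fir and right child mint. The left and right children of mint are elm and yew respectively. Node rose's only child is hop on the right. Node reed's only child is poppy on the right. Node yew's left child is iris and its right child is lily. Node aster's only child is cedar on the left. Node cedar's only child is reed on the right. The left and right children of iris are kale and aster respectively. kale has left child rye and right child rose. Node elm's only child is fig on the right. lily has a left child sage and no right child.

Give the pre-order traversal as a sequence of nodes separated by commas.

ash, fir, mint, elm, fig, yew, iris, kale, rye, rose, hop, aster, cedar, reed, poppy, lily, sage

Pre-order visits the node, then its left subtree, then its right subtree.
Visit ash.
At ash: go left to fir.
  fir is a leaf — visit fir.
At ash: go right to mint.
  Visit mint.
  At mint: go left to elm.
    Visit elm.
    At elm: no left child.
    At elm: go right to fig.
      fig is a leaf — visit fig.
  At mint: go right to yew.
    Visit yew.
    At yew: go left to iris.
      Visit iris.
      At iris: go left to kale.
        Visit kale.
        At kale: go left to rye.
          rye is a leaf — visit rye.
        At kale: go right to rose.
          Visit rose.
          At rose: no left child.
          At rose: go right to hop.
            hop is a leaf — visit hop.
      At iris: go right to aster.
        Visit aster.
        At aster: go left to cedar.
          Visit cedar.
          At cedar: no left child.
          At cedar: go right to reed.
            Visit reed.
            At reed: no left child.
            At reed: go right to poppy.
              poppy is a leaf — visit poppy.
        At aster: no right child.
    At yew: go right to lily.
      Visit lily.
      At lily: go left to sage.
        sage is a leaf — visit sage.
      At lily: no right child.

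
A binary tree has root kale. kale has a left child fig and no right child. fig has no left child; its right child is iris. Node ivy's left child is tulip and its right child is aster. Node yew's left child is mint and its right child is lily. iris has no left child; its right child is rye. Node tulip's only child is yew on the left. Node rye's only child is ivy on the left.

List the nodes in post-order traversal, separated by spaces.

mint lily yew tulip aster ivy rye iris fig kale

Post-order visits the left subtree, then the right subtree, then the node.
At kale: go left to fig.
  At fig: no left child.
  At fig: go right to iris.
    At iris: no left child.
    At iris: go right to rye.
      At rye: go left to ivy.
        At ivy: go left to tulip.
          At tulip: go left to yew.
            At yew: go left to mint.
              mint is a leaf — visit mint.
            At yew: go right to lily.
              lily is a leaf — visit lily.
            Visit yew.
          At tulip: no right child.
          Visit tulip.
        At ivy: go right to aster.
          aster is a leaf — visit aster.
        Visit ivy.
      At rye: no right child.
      Visit rye.
    Visit iris.
  Visit fig.
At kale: no right child.
Visit kale.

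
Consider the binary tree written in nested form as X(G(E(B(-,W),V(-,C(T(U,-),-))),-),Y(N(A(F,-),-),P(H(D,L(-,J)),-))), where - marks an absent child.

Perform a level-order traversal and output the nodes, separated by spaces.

X G Y E N P B V A H W C F D L T J U

Level-order visits nodes level by level from the root, left to right within each level.
Level 0: X
Level 1: G, Y
Level 2: E, N, P
Level 3: B, V, A, H
Level 4: W, C, F, D, L
Level 5: T, J
Level 6: U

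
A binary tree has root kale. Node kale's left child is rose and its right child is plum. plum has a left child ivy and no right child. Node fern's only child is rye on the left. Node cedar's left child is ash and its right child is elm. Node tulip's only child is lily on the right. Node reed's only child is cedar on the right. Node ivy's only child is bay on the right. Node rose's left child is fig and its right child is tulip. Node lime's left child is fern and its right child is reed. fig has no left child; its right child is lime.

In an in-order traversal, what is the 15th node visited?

In-order visits the left subtree, then the node, then the right subtree.
At kale: go left to rose.
  At rose: go left to fig.
    At fig: no left child.
    Visit fig.
    At fig: go right to lime.
      At lime: go left to fern.
        At fern: go left to rye.
          rye is a leaf — visit rye.
        Visit fern.
        At fern: no right child.
      Visit lime.
      At lime: go right to reed.
        At reed: no left child.
        Visit reed.
        At reed: go right to cedar.
          At cedar: go left to ash.
            ash is a leaf — visit ash.
          Visit cedar.
          At cedar: go right to elm.
            elm is a leaf — visit elm.
  Visit rose.
  At rose: go right to tulip.
    At tulip: no left child.
    Visit tulip.
    At tulip: go right to lily.
      lily is a leaf — visit lily.
Visit kale.
At kale: go right to plum.
  At plum: go left to ivy.
    At ivy: no left child.
    Visit ivy.
    At ivy: go right to bay.
      bay is a leaf — visit bay.
  Visit plum.
  At plum: no right child.
Full in-order sequence: fig, rye, fern, lime, reed, ash, cedar, elm, rose, tulip, lily, kale, ivy, bay, plum.

plum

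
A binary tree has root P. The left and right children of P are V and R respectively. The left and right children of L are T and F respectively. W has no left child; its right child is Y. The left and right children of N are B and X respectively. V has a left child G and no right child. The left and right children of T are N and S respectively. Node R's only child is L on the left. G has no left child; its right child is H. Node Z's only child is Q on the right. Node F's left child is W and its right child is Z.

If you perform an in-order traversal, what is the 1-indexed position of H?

2

In-order visits the left subtree, then the node, then the right subtree.
At P: go left to V.
  At V: go left to G.
    At G: no left child.
    Visit G.
    At G: go right to H.
      H is a leaf — visit H.
  Visit V.
  At V: no right child.
Visit P.
At P: go right to R.
  At R: go left to L.
    At L: go left to T.
      At T: go left to N.
        At N: go left to B.
          B is a leaf — visit B.
        Visit N.
        At N: go right to X.
          X is a leaf — visit X.
      Visit T.
      At T: go right to S.
        S is a leaf — visit S.
    Visit L.
    At L: go right to F.
      At F: go left to W.
        At W: no left child.
        Visit W.
        At W: go right to Y.
          Y is a leaf — visit Y.
      Visit F.
      At F: go right to Z.
        At Z: no left child.
        Visit Z.
        At Z: go right to Q.
          Q is a leaf — visit Q.
  Visit R.
  At R: no right child.
Full in-order sequence: G, H, V, P, B, N, X, T, S, L, W, Y, F, Z, Q, R.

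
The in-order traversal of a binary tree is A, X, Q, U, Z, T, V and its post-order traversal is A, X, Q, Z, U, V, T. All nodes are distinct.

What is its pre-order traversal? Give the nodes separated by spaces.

T U Q X A Z V

The last element of post-order is the root; it splits in-order into left and right subtrees.
Root T: left subtree has 5 nodes {A, X, Q, U, Z}, right has 1 {V}.
  Root U: left subtree has 3 nodes {A, X, Q}, right has 1 {Z}.
    Root Q: left subtree has 2 nodes {A, X}, right has 0 { }.
      Root X: left subtree has 1 node {A}, right has 0 { }.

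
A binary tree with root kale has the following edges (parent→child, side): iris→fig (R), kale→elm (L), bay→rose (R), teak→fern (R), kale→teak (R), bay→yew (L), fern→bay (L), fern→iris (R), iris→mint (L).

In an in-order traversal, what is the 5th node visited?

In-order visits the left subtree, then the node, then the right subtree.
At kale: go left to elm.
  elm is a leaf — visit elm.
Visit kale.
At kale: go right to teak.
  At teak: no left child.
  Visit teak.
  At teak: go right to fern.
    At fern: go left to bay.
      At bay: go left to yew.
        yew is a leaf — visit yew.
      Visit bay.
      At bay: go right to rose.
        rose is a leaf — visit rose.
    Visit fern.
    At fern: go right to iris.
      At iris: go left to mint.
        mint is a leaf — visit mint.
      Visit iris.
      At iris: go right to fig.
        fig is a leaf — visit fig.
Full in-order sequence: elm, kale, teak, yew, bay, rose, fern, mint, iris, fig.

bay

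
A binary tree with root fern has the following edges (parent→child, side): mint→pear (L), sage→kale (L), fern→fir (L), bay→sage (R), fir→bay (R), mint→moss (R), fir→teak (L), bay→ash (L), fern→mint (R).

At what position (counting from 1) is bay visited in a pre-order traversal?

Pre-order visits the node, then its left subtree, then its right subtree.
Visit fern.
At fern: go left to fir.
  Visit fir.
  At fir: go left to teak.
    teak is a leaf — visit teak.
  At fir: go right to bay.
    Visit bay.
    At bay: go left to ash.
      ash is a leaf — visit ash.
    At bay: go right to sage.
      Visit sage.
      At sage: go left to kale.
        kale is a leaf — visit kale.
      At sage: no right child.
At fern: go right to mint.
  Visit mint.
  At mint: go left to pear.
    pear is a leaf — visit pear.
  At mint: go right to moss.
    moss is a leaf — visit moss.
Full pre-order sequence: fern, fir, teak, bay, ash, sage, kale, mint, pear, moss.

4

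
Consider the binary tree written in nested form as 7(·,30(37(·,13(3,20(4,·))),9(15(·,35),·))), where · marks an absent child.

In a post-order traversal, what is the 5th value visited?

Post-order visits the left subtree, then the right subtree, then the node.
At 7: no left child.
At 7: go right to 30.
  At 30: go left to 37.
    At 37: no left child.
    At 37: go right to 13.
      At 13: go left to 3.
        3 is a leaf — visit 3.
      At 13: go right to 20.
        At 20: go left to 4.
          4 is a leaf — visit 4.
        At 20: no right child.
        Visit 20.
      Visit 13.
    Visit 37.
  At 30: go right to 9.
    At 9: go left to 15.
      At 15: no left child.
      At 15: go right to 35.
        35 is a leaf — visit 35.
      Visit 15.
    At 9: no right child.
    Visit 9.
  Visit 30.
Visit 7.
Full post-order sequence: 3, 4, 20, 13, 37, 35, 15, 9, 30, 7.

37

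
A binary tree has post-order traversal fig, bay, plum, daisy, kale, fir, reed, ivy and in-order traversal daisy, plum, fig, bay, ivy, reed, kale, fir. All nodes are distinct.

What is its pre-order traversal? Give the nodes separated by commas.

ivy, daisy, plum, bay, fig, reed, fir, kale

The last element of post-order is the root; it splits in-order into left and right subtrees.
Root ivy: left subtree has 4 nodes {daisy, plum, fig, bay}, right has 3 {reed, kale, fir}.
  Root daisy: left subtree has 0 nodes { }, right has 3 {plum, fig, bay}.
    Root plum: left subtree has 0 nodes { }, right has 2 {fig, bay}.
      Root bay: left subtree has 1 node {fig}, right has 0 { }.
  Root reed: left subtree has 0 nodes { }, right has 2 {kale, fir}.
    Root fir: left subtree has 1 node {kale}, right has 0 { }.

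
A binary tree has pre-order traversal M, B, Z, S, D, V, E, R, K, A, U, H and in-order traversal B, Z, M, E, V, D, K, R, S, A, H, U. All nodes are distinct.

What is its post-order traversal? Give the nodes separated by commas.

Z, B, E, V, K, R, D, H, U, A, S, M

The first element of pre-order is the root; it splits in-order into left and right subtrees.
Root M: left subtree has 2 nodes {B, Z}, right has 9 {E, V, D, K, R, S, A, H, U}.
  Root B: left subtree has 0 nodes { }, right has 1 {Z}.
  Root S: left subtree has 5 nodes {E, V, D, K, R}, right has 3 {A, H, U}.
    Root D: left subtree has 2 nodes {E, V}, right has 2 {K, R}.
      Root V: left subtree has 1 node {E}, right has 0 { }.
      Root R: left subtree has 1 node {K}, right has 0 { }.
    Root A: left subtree has 0 nodes { }, right has 2 {H, U}.
      Root U: left subtree has 1 node {H}, right has 0 { }.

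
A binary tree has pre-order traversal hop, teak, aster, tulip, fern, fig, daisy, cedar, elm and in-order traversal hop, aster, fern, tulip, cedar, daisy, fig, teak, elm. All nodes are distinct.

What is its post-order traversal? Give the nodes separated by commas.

The first element of pre-order is the root; it splits in-order into left and right subtrees.
Root hop: left subtree has 0 nodes { }, right has 8 {aster, fern, tulip, cedar, daisy, fig, teak, elm}.
  Root teak: left subtree has 6 nodes {aster, fern, tulip, cedar, daisy, fig}, right has 1 {elm}.
    Root aster: left subtree has 0 nodes { }, right has 5 {fern, tulip, cedar, daisy, fig}.
      Root tulip: left subtree has 1 node {fern}, right has 3 {cedar, daisy, fig}.
        Root fig: left subtree has 2 nodes {cedar, daisy}, right has 0 { }.
          Root daisy: left subtree has 1 node {cedar}, right has 0 { }.

fern, cedar, daisy, fig, tulip, aster, elm, teak, hop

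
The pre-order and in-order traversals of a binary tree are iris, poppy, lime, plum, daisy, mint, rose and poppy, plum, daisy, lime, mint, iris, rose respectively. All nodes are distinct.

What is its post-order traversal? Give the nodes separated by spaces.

The first element of pre-order is the root; it splits in-order into left and right subtrees.
Root iris: left subtree has 5 nodes {poppy, plum, daisy, lime, mint}, right has 1 {rose}.
  Root poppy: left subtree has 0 nodes { }, right has 4 {plum, daisy, lime, mint}.
    Root lime: left subtree has 2 nodes {plum, daisy}, right has 1 {mint}.
      Root plum: left subtree has 0 nodes { }, right has 1 {daisy}.

daisy plum mint lime poppy rose iris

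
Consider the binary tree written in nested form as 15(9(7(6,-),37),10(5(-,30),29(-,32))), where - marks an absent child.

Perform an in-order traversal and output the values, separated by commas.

In-order visits the left subtree, then the node, then the right subtree.
At 15: go left to 9.
  At 9: go left to 7.
    At 7: go left to 6.
      6 is a leaf — visit 6.
    Visit 7.
    At 7: no right child.
  Visit 9.
  At 9: go right to 37.
    37 is a leaf — visit 37.
Visit 15.
At 15: go right to 10.
  At 10: go left to 5.
    At 5: no left child.
    Visit 5.
    At 5: go right to 30.
      30 is a leaf — visit 30.
  Visit 10.
  At 10: go right to 29.
    At 29: no left child.
    Visit 29.
    At 29: go right to 32.
      32 is a leaf — visit 32.

6, 7, 9, 37, 15, 5, 30, 10, 29, 32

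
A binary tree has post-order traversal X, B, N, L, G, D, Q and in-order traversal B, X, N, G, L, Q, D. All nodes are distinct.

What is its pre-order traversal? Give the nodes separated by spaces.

The last element of post-order is the root; it splits in-order into left and right subtrees.
Root Q: left subtree has 5 nodes {B, X, N, G, L}, right has 1 {D}.
  Root G: left subtree has 3 nodes {B, X, N}, right has 1 {L}.
    Root N: left subtree has 2 nodes {B, X}, right has 0 { }.
      Root B: left subtree has 0 nodes { }, right has 1 {X}.

Q G N B X L D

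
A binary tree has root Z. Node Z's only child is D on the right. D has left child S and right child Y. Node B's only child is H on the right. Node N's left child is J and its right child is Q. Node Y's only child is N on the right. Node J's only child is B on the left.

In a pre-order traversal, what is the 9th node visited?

Pre-order visits the node, then its left subtree, then its right subtree.
Visit Z.
At Z: no left child.
At Z: go right to D.
  Visit D.
  At D: go left to S.
    S is a leaf — visit S.
  At D: go right to Y.
    Visit Y.
    At Y: no left child.
    At Y: go right to N.
      Visit N.
      At N: go left to J.
        Visit J.
        At J: go left to B.
          Visit B.
          At B: no left child.
          At B: go right to H.
            H is a leaf — visit H.
        At J: no right child.
      At N: go right to Q.
        Q is a leaf — visit Q.
Full pre-order sequence: Z, D, S, Y, N, J, B, H, Q.

Q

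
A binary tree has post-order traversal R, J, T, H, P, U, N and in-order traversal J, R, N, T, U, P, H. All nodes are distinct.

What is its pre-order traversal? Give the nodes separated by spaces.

The last element of post-order is the root; it splits in-order into left and right subtrees.
Root N: left subtree has 2 nodes {J, R}, right has 4 {T, U, P, H}.
  Root J: left subtree has 0 nodes { }, right has 1 {R}.
  Root U: left subtree has 1 node {T}, right has 2 {P, H}.
    Root P: left subtree has 0 nodes { }, right has 1 {H}.

N J R U T P H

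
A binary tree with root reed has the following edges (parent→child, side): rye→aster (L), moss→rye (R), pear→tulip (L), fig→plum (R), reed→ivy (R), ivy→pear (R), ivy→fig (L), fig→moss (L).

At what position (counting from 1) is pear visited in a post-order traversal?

7

Post-order visits the left subtree, then the right subtree, then the node.
At reed: no left child.
At reed: go right to ivy.
  At ivy: go left to fig.
    At fig: go left to moss.
      At moss: no left child.
      At moss: go right to rye.
        At rye: go left to aster.
          aster is a leaf — visit aster.
        At rye: no right child.
        Visit rye.
      Visit moss.
    At fig: go right to plum.
      plum is a leaf — visit plum.
    Visit fig.
  At ivy: go right to pear.
    At pear: go left to tulip.
      tulip is a leaf — visit tulip.
    At pear: no right child.
    Visit pear.
  Visit ivy.
Visit reed.
Full post-order sequence: aster, rye, moss, plum, fig, tulip, pear, ivy, reed.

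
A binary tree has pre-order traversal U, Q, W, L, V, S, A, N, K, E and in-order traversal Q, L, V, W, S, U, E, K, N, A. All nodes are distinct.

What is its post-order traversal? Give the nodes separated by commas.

V, L, S, W, Q, E, K, N, A, U

The first element of pre-order is the root; it splits in-order into left and right subtrees.
Root U: left subtree has 5 nodes {Q, L, V, W, S}, right has 4 {E, K, N, A}.
  Root Q: left subtree has 0 nodes { }, right has 4 {L, V, W, S}.
    Root W: left subtree has 2 nodes {L, V}, right has 1 {S}.
      Root L: left subtree has 0 nodes { }, right has 1 {V}.
  Root A: left subtree has 3 nodes {E, K, N}, right has 0 { }.
    Root N: left subtree has 2 nodes {E, K}, right has 0 { }.
      Root K: left subtree has 1 node {E}, right has 0 { }.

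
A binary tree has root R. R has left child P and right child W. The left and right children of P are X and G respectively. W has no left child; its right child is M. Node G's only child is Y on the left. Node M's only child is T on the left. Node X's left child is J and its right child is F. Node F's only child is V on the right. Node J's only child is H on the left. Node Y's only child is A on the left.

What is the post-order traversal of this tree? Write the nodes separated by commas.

Post-order visits the left subtree, then the right subtree, then the node.
At R: go left to P.
  At P: go left to X.
    At X: go left to J.
      At J: go left to H.
        H is a leaf — visit H.
      At J: no right child.
      Visit J.
    At X: go right to F.
      At F: no left child.
      At F: go right to V.
        V is a leaf — visit V.
      Visit F.
    Visit X.
  At P: go right to G.
    At G: go left to Y.
      At Y: go left to A.
        A is a leaf — visit A.
      At Y: no right child.
      Visit Y.
    At G: no right child.
    Visit G.
  Visit P.
At R: go right to W.
  At W: no left child.
  At W: go right to M.
    At M: go left to T.
      T is a leaf — visit T.
    At M: no right child.
    Visit M.
  Visit W.
Visit R.

H, J, V, F, X, A, Y, G, P, T, M, W, R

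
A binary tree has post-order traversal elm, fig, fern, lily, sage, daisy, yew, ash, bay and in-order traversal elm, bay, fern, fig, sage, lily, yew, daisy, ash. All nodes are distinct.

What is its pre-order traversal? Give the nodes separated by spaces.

bay elm ash yew sage fern fig lily daisy

The last element of post-order is the root; it splits in-order into left and right subtrees.
Root bay: left subtree has 1 node {elm}, right has 7 {fern, fig, sage, lily, yew, daisy, ash}.
  Root ash: left subtree has 6 nodes {fern, fig, sage, lily, yew, daisy}, right has 0 { }.
    Root yew: left subtree has 4 nodes {fern, fig, sage, lily}, right has 1 {daisy}.
      Root sage: left subtree has 2 nodes {fern, fig}, right has 1 {lily}.
        Root fern: left subtree has 0 nodes { }, right has 1 {fig}.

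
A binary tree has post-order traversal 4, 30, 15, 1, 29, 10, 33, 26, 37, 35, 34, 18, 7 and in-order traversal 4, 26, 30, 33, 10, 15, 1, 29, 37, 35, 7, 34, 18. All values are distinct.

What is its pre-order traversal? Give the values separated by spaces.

7 35 37 26 4 33 30 10 29 1 15 18 34

The last element of post-order is the root; it splits in-order into left and right subtrees.
Root 7: left subtree has 10 nodes {4, 26, 30, 33, 10, 15, 1, 29, 37, 35}, right has 2 {34, 18}.
  Root 35: left subtree has 9 nodes {4, 26, 30, 33, 10, 15, 1, 29, 37}, right has 0 { }.
    Root 37: left subtree has 8 nodes {4, 26, 30, 33, 10, 15, 1, 29}, right has 0 { }.
      Root 26: left subtree has 1 node {4}, right has 6 {30, 33, 10, 15, 1, 29}.
        Root 33: left subtree has 1 node {30}, right has 4 {10, 15, 1, 29}.
          Root 10: left subtree has 0 nodes { }, right has 3 {15, 1, 29}.
            Root 29: left subtree has 2 nodes {15, 1}, right has 0 { }.
              Root 1: left subtree has 1 node {15}, right has 0 { }.
  Root 18: left subtree has 1 node {34}, right has 0 { }.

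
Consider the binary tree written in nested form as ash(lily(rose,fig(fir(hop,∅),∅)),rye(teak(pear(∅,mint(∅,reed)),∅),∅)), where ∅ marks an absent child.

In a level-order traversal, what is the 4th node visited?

Level-order visits nodes level by level from the root, left to right within each level.
Level 0: ash
Level 1: lily, rye
Level 2: rose, fig, teak
Level 3: fir, pear
Level 4: hop, mint
Level 5: reed
Full level-order sequence: ash, lily, rye, rose, fig, teak, fir, pear, hop, mint, reed.

rose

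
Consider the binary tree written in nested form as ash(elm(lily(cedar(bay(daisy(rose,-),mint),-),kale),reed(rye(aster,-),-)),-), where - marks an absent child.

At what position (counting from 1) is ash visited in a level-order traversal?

Level-order visits nodes level by level from the root, left to right within each level.
Level 0: ash
Level 1: elm
Level 2: lily, reed
Level 3: cedar, kale, rye
Level 4: bay, aster
Level 5: daisy, mint
Level 6: rose
Full level-order sequence: ash, elm, lily, reed, cedar, kale, rye, bay, aster, daisy, mint, rose.

1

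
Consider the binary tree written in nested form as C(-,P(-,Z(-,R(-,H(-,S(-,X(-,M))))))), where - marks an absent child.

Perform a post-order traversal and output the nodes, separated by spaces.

M X S H R Z P C

Post-order visits the left subtree, then the right subtree, then the node.
At C: no left child.
At C: go right to P.
  At P: no left child.
  At P: go right to Z.
    At Z: no left child.
    At Z: go right to R.
      At R: no left child.
      At R: go right to H.
        At H: no left child.
        At H: go right to S.
          At S: no left child.
          At S: go right to X.
            At X: no left child.
            At X: go right to M.
              M is a leaf — visit M.
            Visit X.
          Visit S.
        Visit H.
      Visit R.
    Visit Z.
  Visit P.
Visit C.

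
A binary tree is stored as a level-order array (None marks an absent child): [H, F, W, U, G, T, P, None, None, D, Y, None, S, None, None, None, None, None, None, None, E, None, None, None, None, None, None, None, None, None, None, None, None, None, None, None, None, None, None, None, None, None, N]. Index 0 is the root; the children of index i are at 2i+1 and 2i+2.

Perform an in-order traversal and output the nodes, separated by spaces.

In-order visits the left subtree, then the node, then the right subtree.
At H: go left to F.
  At F: go left to U.
    U is a leaf — visit U.
  Visit F.
  At F: go right to G.
    At G: go left to D.
      At D: no left child.
      Visit D.
      At D: go right to E.
        At E: no left child.
        Visit E.
        At E: go right to N.
          N is a leaf — visit N.
    Visit G.
    At G: go right to Y.
      Y is a leaf — visit Y.
Visit H.
At H: go right to W.
  At W: go left to T.
    At T: no left child.
    Visit T.
    At T: go right to S.
      S is a leaf — visit S.
  Visit W.
  At W: go right to P.
    P is a leaf — visit P.

U F D E N G Y H T S W P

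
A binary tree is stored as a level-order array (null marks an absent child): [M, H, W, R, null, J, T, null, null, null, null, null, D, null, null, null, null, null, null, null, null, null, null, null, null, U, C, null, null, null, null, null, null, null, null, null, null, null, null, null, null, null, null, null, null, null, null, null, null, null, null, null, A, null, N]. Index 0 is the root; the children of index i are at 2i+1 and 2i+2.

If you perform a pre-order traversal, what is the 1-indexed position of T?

11

Pre-order visits the node, then its left subtree, then its right subtree.
Visit M.
At M: go left to H.
  Visit H.
  At H: go left to R.
    R is a leaf — visit R.
  At H: no right child.
At M: go right to W.
  Visit W.
  At W: go left to J.
    Visit J.
    At J: no left child.
    At J: go right to D.
      Visit D.
      At D: go left to U.
        Visit U.
        At U: no left child.
        At U: go right to A.
          A is a leaf — visit A.
      At D: go right to C.
        Visit C.
        At C: no left child.
        At C: go right to N.
          N is a leaf — visit N.
  At W: go right to T.
    T is a leaf — visit T.
Full pre-order sequence: M, H, R, W, J, D, U, A, C, N, T.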